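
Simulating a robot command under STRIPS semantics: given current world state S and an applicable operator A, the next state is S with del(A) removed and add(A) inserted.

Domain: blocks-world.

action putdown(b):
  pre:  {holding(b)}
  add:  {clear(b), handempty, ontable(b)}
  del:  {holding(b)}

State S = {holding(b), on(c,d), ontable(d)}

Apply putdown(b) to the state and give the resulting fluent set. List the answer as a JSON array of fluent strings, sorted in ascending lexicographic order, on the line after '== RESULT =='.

Progress:
  pre ⊆ S: {holding(b)} ⊆ S  — applicable
  S \ del = {on(c,d), ontable(d)}
  ∪ add   = {clear(b), handempty, on(c,d), ontable(b), ontable(d)}

== RESULT ==
["clear(b)", "handempty", "on(c,d)", "ontable(b)", "ontable(d)"]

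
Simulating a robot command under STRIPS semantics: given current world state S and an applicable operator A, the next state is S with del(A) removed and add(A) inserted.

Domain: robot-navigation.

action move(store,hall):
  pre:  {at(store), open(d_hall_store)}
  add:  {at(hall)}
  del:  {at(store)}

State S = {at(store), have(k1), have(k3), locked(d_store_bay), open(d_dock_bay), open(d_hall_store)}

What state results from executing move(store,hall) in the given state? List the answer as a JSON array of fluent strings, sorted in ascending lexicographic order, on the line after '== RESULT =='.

Compute (S \ del) ∪ add:
  pre ⊆ S: {at(store), open(d_hall_store)} ⊆ S  — applicable
  S \ del = {have(k1), have(k3), locked(d_store_bay), open(d_dock_bay), open(d_hall_store)}
  ∪ add   = {at(hall), have(k1), have(k3), locked(d_store_bay), open(d_dock_bay), open(d_hall_store)}

== RESULT ==
["at(hall)", "have(k1)", "have(k3)", "locked(d_store_bay)", "open(d_dock_bay)", "open(d_hall_store)"]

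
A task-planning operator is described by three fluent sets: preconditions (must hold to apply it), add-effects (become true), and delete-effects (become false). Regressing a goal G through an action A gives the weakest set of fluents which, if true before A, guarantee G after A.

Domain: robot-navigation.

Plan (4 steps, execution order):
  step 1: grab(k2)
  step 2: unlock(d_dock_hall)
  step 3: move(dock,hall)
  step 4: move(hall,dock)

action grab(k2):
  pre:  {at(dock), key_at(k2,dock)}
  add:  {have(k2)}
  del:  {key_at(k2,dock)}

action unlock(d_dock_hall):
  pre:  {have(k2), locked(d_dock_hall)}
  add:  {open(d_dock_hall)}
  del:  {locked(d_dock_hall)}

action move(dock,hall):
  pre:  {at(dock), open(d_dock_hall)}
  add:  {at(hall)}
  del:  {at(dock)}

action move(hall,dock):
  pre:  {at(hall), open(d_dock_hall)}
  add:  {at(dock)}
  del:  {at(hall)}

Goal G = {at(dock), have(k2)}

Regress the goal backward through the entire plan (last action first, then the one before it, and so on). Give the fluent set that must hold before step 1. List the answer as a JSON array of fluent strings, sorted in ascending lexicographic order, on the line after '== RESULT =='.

Regress step by step:
  through step 4 (move(hall,dock)): drop {at(dock)}, keep {have(k2)}, require {at(hall), open(d_dock_hall)}
    → {at(hall), have(k2), open(d_dock_hall)}
  through step 3 (move(dock,hall)): drop {at(hall)}, keep {have(k2), open(d_dock_hall)}, require {at(dock), open(d_dock_hall)}
    → {at(dock), have(k2), open(d_dock_hall)}
  through step 2 (unlock(d_dock_hall)): drop {open(d_dock_hall)}, keep {at(dock), have(k2)}, require {have(k2), locked(d_dock_hall)}
    → {at(dock), have(k2), locked(d_dock_hall)}
  through step 1 (grab(k2)): drop {have(k2)}, keep {at(dock), locked(d_dock_hall)}, require {at(dock), key_at(k2,dock)}
    → {at(dock), key_at(k2,dock), locked(d_dock_hall)}

== RESULT ==
["at(dock)", "key_at(k2,dock)", "locked(d_dock_hall)"]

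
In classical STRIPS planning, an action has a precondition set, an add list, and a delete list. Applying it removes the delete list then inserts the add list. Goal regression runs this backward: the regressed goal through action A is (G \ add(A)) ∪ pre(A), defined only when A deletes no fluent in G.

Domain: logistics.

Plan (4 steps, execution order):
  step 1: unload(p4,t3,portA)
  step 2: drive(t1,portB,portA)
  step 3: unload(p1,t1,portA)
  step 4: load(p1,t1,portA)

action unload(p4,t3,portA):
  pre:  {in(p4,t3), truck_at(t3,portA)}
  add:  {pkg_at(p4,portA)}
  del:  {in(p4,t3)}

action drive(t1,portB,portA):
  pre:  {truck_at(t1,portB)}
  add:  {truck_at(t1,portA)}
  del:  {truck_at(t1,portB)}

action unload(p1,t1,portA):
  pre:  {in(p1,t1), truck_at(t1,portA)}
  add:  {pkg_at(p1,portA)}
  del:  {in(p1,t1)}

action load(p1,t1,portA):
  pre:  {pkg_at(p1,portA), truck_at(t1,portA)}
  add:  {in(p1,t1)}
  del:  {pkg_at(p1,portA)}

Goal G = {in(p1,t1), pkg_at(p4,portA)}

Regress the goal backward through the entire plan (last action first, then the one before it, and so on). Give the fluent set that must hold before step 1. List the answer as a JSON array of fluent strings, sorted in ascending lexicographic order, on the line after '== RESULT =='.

Work backward from the goal:
  through step 4 (load(p1,t1,portA)): drop {in(p1,t1)}, keep {pkg_at(p4,portA)}, require {pkg_at(p1,portA), truck_at(t1,portA)}
    → {pkg_at(p1,portA), pkg_at(p4,portA), truck_at(t1,portA)}
  through step 3 (unload(p1,t1,portA)): drop {pkg_at(p1,portA)}, keep {pkg_at(p4,portA), truck_at(t1,portA)}, require {in(p1,t1), truck_at(t1,portA)}
    → {in(p1,t1), pkg_at(p4,portA), truck_at(t1,portA)}
  through step 2 (drive(t1,portB,portA)): drop {truck_at(t1,portA)}, keep {in(p1,t1), pkg_at(p4,portA)}, require {truck_at(t1,portB)}
    → {in(p1,t1), pkg_at(p4,portA), truck_at(t1,portB)}
  through step 1 (unload(p4,t3,portA)): drop {pkg_at(p4,portA)}, keep {in(p1,t1), truck_at(t1,portB)}, require {in(p4,t3), truck_at(t3,portA)}
    → {in(p1,t1), in(p4,t3), truck_at(t1,portB), truck_at(t3,portA)}

== RESULT ==
["in(p1,t1)", "in(p4,t3)", "truck_at(t1,portB)", "truck_at(t3,portA)"]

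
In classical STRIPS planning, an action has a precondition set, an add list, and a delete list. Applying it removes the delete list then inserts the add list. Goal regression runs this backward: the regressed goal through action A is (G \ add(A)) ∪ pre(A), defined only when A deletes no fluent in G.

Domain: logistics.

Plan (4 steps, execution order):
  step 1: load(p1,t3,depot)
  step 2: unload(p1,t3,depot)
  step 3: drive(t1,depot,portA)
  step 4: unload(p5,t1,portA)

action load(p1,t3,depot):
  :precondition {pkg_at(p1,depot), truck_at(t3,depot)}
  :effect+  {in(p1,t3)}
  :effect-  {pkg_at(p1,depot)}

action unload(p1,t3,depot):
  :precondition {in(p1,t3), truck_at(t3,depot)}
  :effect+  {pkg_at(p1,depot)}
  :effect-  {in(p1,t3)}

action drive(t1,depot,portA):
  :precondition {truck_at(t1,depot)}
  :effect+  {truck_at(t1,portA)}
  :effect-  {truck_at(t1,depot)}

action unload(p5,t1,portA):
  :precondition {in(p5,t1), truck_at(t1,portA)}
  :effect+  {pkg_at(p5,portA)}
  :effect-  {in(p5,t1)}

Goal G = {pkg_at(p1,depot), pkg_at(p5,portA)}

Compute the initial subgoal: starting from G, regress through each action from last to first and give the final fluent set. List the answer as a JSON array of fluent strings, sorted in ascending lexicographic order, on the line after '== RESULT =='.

Work backward from the goal:
  through step 4 (unload(p5,t1,portA)): drop {pkg_at(p5,portA)}, keep {pkg_at(p1,depot)}, require {in(p5,t1), truck_at(t1,portA)}
    → {in(p5,t1), pkg_at(p1,depot), truck_at(t1,portA)}
  through step 3 (drive(t1,depot,portA)): drop {truck_at(t1,portA)}, keep {in(p5,t1), pkg_at(p1,depot)}, require {truck_at(t1,depot)}
    → {in(p5,t1), pkg_at(p1,depot), truck_at(t1,depot)}
  through step 2 (unload(p1,t3,depot)): drop {pkg_at(p1,depot)}, keep {in(p5,t1), truck_at(t1,depot)}, require {in(p1,t3), truck_at(t3,depot)}
    → {in(p1,t3), in(p5,t1), truck_at(t1,depot), truck_at(t3,depot)}
  through step 1 (load(p1,t3,depot)): drop {in(p1,t3)}, keep {in(p5,t1), truck_at(t1,depot), truck_at(t3,depot)}, require {pkg_at(p1,depot), truck_at(t3,depot)}
    → {in(p5,t1), pkg_at(p1,depot), truck_at(t1,depot), truck_at(t3,depot)}

== RESULT ==
["in(p5,t1)", "pkg_at(p1,depot)", "truck_at(t1,depot)", "truck_at(t3,depot)"]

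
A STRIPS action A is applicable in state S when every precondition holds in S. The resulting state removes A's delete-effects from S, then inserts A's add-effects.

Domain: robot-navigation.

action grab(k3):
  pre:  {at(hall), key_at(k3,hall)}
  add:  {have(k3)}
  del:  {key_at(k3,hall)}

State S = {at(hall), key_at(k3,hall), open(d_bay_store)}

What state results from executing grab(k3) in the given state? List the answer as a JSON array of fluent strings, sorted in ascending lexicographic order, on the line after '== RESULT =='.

Compute (S \ del) ∪ add:
  pre ⊆ S: {at(hall), key_at(k3,hall)} ⊆ S  — applicable
  S \ del = {at(hall), open(d_bay_store)}
  ∪ add   = {at(hall), have(k3), open(d_bay_store)}

== RESULT ==
["at(hall)", "have(k3)", "open(d_bay_store)"]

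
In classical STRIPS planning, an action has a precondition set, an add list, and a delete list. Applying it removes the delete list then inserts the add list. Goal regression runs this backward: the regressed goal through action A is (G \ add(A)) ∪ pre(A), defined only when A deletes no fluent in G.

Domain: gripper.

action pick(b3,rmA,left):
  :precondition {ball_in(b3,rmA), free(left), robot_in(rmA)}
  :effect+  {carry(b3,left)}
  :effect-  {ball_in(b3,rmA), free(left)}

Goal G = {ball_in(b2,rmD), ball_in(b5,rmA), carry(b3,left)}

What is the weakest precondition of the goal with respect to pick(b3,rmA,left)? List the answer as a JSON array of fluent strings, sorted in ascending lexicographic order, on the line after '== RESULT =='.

Compute (G \ add) ∪ pre:
  G ∩ del = {}  (empty — regression defined)
  G \ add = {ball_in(b2,rmD), ball_in(b5,rmA), carry(b3,left)} \ {carry(b3,left)} = {ball_in(b2,rmD), ball_in(b5,rmA)}
  ∪ pre   = {ball_in(b2,rmD), ball_in(b5,rmA)} ∪ {ball_in(b3,rmA), free(left), robot_in(rmA)}
          = {ball_in(b2,rmD), ball_in(b3,rmA), ball_in(b5,rmA), free(left), robot_in(rmA)}

== RESULT ==
["ball_in(b2,rmD)", "ball_in(b3,rmA)", "ball_in(b5,rmA)", "free(left)", "robot_in(rmA)"]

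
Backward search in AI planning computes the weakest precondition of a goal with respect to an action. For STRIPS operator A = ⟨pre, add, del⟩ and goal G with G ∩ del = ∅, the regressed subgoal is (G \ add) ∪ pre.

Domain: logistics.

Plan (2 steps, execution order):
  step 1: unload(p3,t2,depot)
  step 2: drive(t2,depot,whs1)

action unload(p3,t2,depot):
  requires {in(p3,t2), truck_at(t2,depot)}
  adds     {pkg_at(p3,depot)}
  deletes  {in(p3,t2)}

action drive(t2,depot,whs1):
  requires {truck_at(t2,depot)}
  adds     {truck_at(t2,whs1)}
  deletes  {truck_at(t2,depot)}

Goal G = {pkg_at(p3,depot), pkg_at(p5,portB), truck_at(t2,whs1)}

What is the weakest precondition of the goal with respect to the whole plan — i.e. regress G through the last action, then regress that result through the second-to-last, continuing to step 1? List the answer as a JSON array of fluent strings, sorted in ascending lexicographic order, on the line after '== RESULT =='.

Regress step by step:
  through step 2 (drive(t2,depot,whs1)): drop {truck_at(t2,whs1)}, keep {pkg_at(p3,depot), pkg_at(p5,portB)}, require {truck_at(t2,depot)}
    → {pkg_at(p3,depot), pkg_at(p5,portB), truck_at(t2,depot)}
  through step 1 (unload(p3,t2,depot)): drop {pkg_at(p3,depot)}, keep {pkg_at(p5,portB), truck_at(t2,depot)}, require {in(p3,t2), truck_at(t2,depot)}
    → {in(p3,t2), pkg_at(p5,portB), truck_at(t2,depot)}

== RESULT ==
["in(p3,t2)", "pkg_at(p5,portB)", "truck_at(t2,depot)"]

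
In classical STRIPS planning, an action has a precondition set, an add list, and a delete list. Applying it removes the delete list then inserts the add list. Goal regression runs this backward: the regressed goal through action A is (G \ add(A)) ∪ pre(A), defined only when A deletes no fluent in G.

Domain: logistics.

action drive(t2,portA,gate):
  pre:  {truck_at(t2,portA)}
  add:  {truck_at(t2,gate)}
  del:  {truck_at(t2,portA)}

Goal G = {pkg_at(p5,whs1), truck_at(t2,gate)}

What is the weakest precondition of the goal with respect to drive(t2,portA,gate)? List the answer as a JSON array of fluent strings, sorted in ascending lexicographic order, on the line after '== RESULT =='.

Regress:
  G ∩ del = {}  (empty — regression defined)
  G \ add = {pkg_at(p5,whs1), truck_at(t2,gate)} \ {truck_at(t2,gate)} = {pkg_at(p5,whs1)}
  ∪ pre   = {pkg_at(p5,whs1)} ∪ {truck_at(t2,portA)}
          = {pkg_at(p5,whs1), truck_at(t2,portA)}

== RESULT ==
["pkg_at(p5,whs1)", "truck_at(t2,portA)"]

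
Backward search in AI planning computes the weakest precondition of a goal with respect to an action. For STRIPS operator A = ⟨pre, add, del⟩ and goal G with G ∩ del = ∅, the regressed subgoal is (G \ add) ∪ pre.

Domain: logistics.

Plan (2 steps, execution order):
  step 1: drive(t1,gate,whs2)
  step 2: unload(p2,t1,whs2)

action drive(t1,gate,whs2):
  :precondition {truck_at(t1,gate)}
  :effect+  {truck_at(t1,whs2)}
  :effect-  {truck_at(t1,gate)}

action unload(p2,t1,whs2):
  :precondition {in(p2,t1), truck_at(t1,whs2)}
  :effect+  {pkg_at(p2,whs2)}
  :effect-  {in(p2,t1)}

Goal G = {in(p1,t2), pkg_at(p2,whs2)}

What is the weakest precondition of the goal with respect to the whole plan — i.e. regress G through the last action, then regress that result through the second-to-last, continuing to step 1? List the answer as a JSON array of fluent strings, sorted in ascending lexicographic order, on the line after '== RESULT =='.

Regress step by step:
  through step 2 (unload(p2,t1,whs2)): drop {pkg_at(p2,whs2)}, keep {in(p1,t2)}, require {in(p2,t1), truck_at(t1,whs2)}
    → {in(p1,t2), in(p2,t1), truck_at(t1,whs2)}
  through step 1 (drive(t1,gate,whs2)): drop {truck_at(t1,whs2)}, keep {in(p1,t2), in(p2,t1)}, require {truck_at(t1,gate)}
    → {in(p1,t2), in(p2,t1), truck_at(t1,gate)}

== RESULT ==
["in(p1,t2)", "in(p2,t1)", "truck_at(t1,gate)"]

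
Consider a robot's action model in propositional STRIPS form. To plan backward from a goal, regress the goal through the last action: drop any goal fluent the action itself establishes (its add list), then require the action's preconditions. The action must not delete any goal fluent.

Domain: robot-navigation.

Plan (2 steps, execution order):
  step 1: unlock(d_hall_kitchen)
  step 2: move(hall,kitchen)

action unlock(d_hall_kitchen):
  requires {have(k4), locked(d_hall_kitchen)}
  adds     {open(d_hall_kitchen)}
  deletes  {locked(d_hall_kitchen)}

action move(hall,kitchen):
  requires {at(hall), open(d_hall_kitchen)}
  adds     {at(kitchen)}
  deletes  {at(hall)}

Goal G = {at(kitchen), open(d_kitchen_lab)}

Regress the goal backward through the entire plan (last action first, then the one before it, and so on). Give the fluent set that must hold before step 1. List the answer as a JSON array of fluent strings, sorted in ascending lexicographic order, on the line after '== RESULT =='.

Work backward from the goal:
  through step 2 (move(hall,kitchen)): drop {at(kitchen)}, keep {open(d_kitchen_lab)}, require {at(hall), open(d_hall_kitchen)}
    → {at(hall), open(d_hall_kitchen), open(d_kitchen_lab)}
  through step 1 (unlock(d_hall_kitchen)): drop {open(d_hall_kitchen)}, keep {at(hall), open(d_kitchen_lab)}, require {have(k4), locked(d_hall_kitchen)}
    → {at(hall), have(k4), locked(d_hall_kitchen), open(d_kitchen_lab)}

== RESULT ==
["at(hall)", "have(k4)", "locked(d_hall_kitchen)", "open(d_kitchen_lab)"]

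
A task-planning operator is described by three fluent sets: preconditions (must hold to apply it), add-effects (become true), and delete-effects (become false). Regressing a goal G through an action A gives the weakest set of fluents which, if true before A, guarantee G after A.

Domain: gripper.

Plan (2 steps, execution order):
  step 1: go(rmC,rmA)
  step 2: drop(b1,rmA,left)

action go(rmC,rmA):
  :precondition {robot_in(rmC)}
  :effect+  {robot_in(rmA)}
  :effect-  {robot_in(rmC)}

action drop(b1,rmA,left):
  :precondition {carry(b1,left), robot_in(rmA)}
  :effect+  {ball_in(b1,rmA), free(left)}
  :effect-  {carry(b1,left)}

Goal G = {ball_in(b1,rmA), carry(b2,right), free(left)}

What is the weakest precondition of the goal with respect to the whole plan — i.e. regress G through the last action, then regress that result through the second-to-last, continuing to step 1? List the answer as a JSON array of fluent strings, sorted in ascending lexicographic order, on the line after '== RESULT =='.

Regress step by step:
  through step 2 (drop(b1,rmA,left)): drop {ball_in(b1,rmA), free(left)}, keep {carry(b2,right)}, require {carry(b1,left), robot_in(rmA)}
    → {carry(b1,left), carry(b2,right), robot_in(rmA)}
  through step 1 (go(rmC,rmA)): drop {robot_in(rmA)}, keep {carry(b1,left), carry(b2,right)}, require {robot_in(rmC)}
    → {carry(b1,left), carry(b2,right), robot_in(rmC)}

== RESULT ==
["carry(b1,left)", "carry(b2,right)", "robot_in(rmC)"]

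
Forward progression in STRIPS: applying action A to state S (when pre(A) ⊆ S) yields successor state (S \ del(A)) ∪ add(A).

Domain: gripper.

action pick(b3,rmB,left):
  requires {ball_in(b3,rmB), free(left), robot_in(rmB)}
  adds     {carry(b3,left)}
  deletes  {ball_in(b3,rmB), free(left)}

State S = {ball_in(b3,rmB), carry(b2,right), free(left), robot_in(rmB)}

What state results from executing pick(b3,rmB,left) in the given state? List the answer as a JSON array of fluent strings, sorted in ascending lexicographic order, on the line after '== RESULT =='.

Progress:
  pre ⊆ S: {ball_in(b3,rmB), free(left), robot_in(rmB)} ⊆ S  — applicable
  S \ del = {carry(b2,right), robot_in(rmB)}
  ∪ add   = {carry(b2,right), carry(b3,left), robot_in(rmB)}

== RESULT ==
["carry(b2,right)", "carry(b3,left)", "robot_in(rmB)"]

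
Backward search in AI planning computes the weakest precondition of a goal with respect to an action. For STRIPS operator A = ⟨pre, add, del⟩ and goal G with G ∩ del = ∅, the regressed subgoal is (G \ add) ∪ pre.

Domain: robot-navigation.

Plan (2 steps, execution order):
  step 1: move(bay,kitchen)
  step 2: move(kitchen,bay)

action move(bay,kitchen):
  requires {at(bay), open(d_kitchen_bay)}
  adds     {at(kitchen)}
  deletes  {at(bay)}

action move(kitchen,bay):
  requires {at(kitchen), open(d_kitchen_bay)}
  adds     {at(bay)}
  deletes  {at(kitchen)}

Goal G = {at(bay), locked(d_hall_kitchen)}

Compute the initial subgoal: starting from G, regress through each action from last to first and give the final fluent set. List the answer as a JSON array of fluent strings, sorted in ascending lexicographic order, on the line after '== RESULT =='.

Regress step by step:
  through step 2 (move(kitchen,bay)): drop {at(bay)}, keep {locked(d_hall_kitchen)}, require {at(kitchen), open(d_kitchen_bay)}
    → {at(kitchen), locked(d_hall_kitchen), open(d_kitchen_bay)}
  through step 1 (move(bay,kitchen)): drop {at(kitchen)}, keep {locked(d_hall_kitchen), open(d_kitchen_bay)}, require {at(bay), open(d_kitchen_bay)}
    → {at(bay), locked(d_hall_kitchen), open(d_kitchen_bay)}

== RESULT ==
["at(bay)", "locked(d_hall_kitchen)", "open(d_kitchen_bay)"]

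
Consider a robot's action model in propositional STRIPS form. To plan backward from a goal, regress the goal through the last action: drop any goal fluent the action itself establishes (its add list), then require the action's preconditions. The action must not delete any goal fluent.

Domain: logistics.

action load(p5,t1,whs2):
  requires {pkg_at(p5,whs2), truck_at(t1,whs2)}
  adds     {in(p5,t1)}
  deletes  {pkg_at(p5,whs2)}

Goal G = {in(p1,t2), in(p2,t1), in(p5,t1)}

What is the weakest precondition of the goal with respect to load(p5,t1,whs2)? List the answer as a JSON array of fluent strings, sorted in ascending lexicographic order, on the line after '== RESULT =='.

Regress:
  G ∩ del = {}  (empty — regression defined)
  G \ add = {in(p1,t2), in(p2,t1), in(p5,t1)} \ {in(p5,t1)} = {in(p1,t2), in(p2,t1)}
  ∪ pre   = {in(p1,t2), in(p2,t1)} ∪ {pkg_at(p5,whs2), truck_at(t1,whs2)}
          = {in(p1,t2), in(p2,t1), pkg_at(p5,whs2), truck_at(t1,whs2)}

== RESULT ==
["in(p1,t2)", "in(p2,t1)", "pkg_at(p5,whs2)", "truck_at(t1,whs2)"]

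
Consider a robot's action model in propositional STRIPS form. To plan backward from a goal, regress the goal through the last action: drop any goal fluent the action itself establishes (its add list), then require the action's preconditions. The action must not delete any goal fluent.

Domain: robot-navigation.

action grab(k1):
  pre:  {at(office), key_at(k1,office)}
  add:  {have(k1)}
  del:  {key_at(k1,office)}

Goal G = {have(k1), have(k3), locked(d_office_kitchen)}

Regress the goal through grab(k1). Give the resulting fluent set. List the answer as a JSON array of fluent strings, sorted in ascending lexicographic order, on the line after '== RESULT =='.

Regress:
  G ∩ del = {}  (empty — regression defined)
  G \ add = {have(k1), have(k3), locked(d_office_kitchen)} \ {have(k1)} = {have(k3), locked(d_office_kitchen)}
  ∪ pre   = {have(k3), locked(d_office_kitchen)} ∪ {at(office), key_at(k1,office)}
          = {at(office), have(k3), key_at(k1,office), locked(d_office_kitchen)}

== RESULT ==
["at(office)", "have(k3)", "key_at(k1,office)", "locked(d_office_kitchen)"]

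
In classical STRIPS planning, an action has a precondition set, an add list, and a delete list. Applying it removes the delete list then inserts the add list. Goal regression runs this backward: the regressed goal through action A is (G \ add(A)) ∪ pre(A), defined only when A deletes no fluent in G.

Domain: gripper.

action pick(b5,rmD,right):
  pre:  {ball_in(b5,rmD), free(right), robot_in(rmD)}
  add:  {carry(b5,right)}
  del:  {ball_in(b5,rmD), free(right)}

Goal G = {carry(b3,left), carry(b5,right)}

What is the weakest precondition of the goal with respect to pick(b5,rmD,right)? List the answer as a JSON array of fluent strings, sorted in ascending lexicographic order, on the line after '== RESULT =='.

Compute (G \ add) ∪ pre:
  G ∩ del = {}  (empty — regression defined)
  G \ add = {carry(b3,left), carry(b5,right)} \ {carry(b5,right)} = {carry(b3,left)}
  ∪ pre   = {carry(b3,left)} ∪ {ball_in(b5,rmD), free(right), robot_in(rmD)}
          = {ball_in(b5,rmD), carry(b3,left), free(right), robot_in(rmD)}

== RESULT ==
["ball_in(b5,rmD)", "carry(b3,left)", "free(right)", "robot_in(rmD)"]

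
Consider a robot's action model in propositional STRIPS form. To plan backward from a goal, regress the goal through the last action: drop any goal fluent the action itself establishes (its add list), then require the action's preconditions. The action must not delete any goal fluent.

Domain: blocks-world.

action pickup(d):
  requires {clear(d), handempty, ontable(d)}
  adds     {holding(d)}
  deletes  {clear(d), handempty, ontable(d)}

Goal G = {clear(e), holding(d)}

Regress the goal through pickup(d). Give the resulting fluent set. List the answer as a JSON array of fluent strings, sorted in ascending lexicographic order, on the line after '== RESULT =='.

Regress:
  G ∩ del = {}  (empty — regression defined)
  G \ add = {clear(e), holding(d)} \ {holding(d)} = {clear(e)}
  ∪ pre   = {clear(e)} ∪ {clear(d), handempty, ontable(d)}
          = {clear(d), clear(e), handempty, ontable(d)}

== RESULT ==
["clear(d)", "clear(e)", "handempty", "ontable(d)"]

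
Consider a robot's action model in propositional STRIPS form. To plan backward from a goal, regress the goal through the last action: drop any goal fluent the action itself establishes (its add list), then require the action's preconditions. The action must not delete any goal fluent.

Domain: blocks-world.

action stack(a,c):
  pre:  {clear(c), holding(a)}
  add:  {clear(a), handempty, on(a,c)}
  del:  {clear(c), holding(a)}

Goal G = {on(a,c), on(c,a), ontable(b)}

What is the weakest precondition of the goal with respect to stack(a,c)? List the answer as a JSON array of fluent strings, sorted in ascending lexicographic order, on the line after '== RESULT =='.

Compute (G \ add) ∪ pre:
  G ∩ del = {}  (empty — regression defined)
  G \ add = {on(a,c), on(c,a), ontable(b)} \ {clear(a), handempty, on(a,c)} = {on(c,a), ontable(b)}
  ∪ pre   = {on(c,a), ontable(b)} ∪ {clear(c), holding(a)}
          = {clear(c), holding(a), on(c,a), ontable(b)}

== RESULT ==
["clear(c)", "holding(a)", "on(c,a)", "ontable(b)"]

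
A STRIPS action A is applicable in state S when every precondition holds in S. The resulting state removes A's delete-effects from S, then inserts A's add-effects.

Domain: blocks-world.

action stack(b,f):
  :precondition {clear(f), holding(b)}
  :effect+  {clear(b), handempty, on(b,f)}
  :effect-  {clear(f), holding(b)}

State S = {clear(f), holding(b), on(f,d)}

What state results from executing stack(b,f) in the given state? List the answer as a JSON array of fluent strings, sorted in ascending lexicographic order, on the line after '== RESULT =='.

Compute (S \ del) ∪ add:
  pre ⊆ S: {clear(f), holding(b)} ⊆ S  — applicable
  S \ del = {on(f,d)}
  ∪ add   = {clear(b), handempty, on(b,f), on(f,d)}

== RESULT ==
["clear(b)", "handempty", "on(b,f)", "on(f,d)"]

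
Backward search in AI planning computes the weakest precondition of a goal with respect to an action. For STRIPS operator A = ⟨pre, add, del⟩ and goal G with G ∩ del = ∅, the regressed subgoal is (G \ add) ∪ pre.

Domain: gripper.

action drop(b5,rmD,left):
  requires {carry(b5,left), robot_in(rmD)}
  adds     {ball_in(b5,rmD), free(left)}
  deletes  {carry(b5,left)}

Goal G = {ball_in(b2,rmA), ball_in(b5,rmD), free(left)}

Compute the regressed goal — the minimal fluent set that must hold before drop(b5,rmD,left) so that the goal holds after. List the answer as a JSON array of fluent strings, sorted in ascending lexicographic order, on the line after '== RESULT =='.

Compute (G \ add) ∪ pre:
  G ∩ del = {}  (empty — regression defined)
  G \ add = {ball_in(b2,rmA), ball_in(b5,rmD), free(left)} \ {ball_in(b5,rmD), free(left)} = {ball_in(b2,rmA)}
  ∪ pre   = {ball_in(b2,rmA)} ∪ {carry(b5,left), robot_in(rmD)}
          = {ball_in(b2,rmA), carry(b5,left), robot_in(rmD)}

== RESULT ==
["ball_in(b2,rmA)", "carry(b5,left)", "robot_in(rmD)"]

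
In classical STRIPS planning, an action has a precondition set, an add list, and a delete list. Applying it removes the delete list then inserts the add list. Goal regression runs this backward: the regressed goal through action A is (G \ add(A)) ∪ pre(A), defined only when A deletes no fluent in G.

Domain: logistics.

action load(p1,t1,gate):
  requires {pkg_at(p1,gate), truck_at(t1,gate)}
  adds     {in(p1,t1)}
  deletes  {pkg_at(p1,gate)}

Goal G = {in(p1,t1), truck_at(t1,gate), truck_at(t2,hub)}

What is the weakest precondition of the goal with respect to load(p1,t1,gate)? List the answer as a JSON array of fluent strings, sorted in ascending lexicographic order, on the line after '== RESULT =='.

Compute (G \ add) ∪ pre:
  G ∩ del = {}  (empty — regression defined)
  G \ add = {in(p1,t1), truck_at(t1,gate), truck_at(t2,hub)} \ {in(p1,t1)} = {truck_at(t1,gate), truck_at(t2,hub)}
  ∪ pre   = {truck_at(t1,gate), truck_at(t2,hub)} ∪ {pkg_at(p1,gate), truck_at(t1,gate)}
          = {pkg_at(p1,gate), truck_at(t1,gate), truck_at(t2,hub)}

== RESULT ==
["pkg_at(p1,gate)", "truck_at(t1,gate)", "truck_at(t2,hub)"]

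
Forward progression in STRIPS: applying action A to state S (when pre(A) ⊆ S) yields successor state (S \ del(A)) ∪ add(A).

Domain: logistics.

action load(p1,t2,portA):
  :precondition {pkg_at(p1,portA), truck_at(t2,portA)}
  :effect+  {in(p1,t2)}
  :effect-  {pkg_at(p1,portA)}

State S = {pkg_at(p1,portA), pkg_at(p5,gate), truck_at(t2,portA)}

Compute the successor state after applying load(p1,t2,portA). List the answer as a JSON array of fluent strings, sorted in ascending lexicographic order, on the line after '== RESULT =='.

Progress:
  pre ⊆ S: {pkg_at(p1,portA), truck_at(t2,portA)} ⊆ S  — applicable
  S \ del = {pkg_at(p5,gate), truck_at(t2,portA)}
  ∪ add   = {in(p1,t2), pkg_at(p5,gate), truck_at(t2,portA)}

== RESULT ==
["in(p1,t2)", "pkg_at(p5,gate)", "truck_at(t2,portA)"]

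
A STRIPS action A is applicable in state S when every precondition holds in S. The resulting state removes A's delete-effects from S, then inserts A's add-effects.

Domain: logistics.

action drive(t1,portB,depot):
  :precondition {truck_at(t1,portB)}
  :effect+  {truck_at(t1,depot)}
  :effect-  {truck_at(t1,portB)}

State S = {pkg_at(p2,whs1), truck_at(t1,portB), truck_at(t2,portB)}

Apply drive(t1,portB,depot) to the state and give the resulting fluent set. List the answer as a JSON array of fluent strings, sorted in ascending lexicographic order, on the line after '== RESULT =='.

Progress:
  pre ⊆ S: {truck_at(t1,portB)} ⊆ S  — applicable
  S \ del = {pkg_at(p2,whs1), truck_at(t2,portB)}
  ∪ add   = {pkg_at(p2,whs1), truck_at(t1,depot), truck_at(t2,portB)}

== RESULT ==
["pkg_at(p2,whs1)", "truck_at(t1,depot)", "truck_at(t2,portB)"]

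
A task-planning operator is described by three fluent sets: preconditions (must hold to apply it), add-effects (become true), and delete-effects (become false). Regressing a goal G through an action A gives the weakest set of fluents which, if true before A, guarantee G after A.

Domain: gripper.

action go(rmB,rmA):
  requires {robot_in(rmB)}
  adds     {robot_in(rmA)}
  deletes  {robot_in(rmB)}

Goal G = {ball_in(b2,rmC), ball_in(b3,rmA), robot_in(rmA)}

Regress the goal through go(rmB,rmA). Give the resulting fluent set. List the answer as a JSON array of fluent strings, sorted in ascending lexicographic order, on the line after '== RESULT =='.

Compute (G \ add) ∪ pre:
  G ∩ del = {}  (empty — regression defined)
  G \ add = {ball_in(b2,rmC), ball_in(b3,rmA), robot_in(rmA)} \ {robot_in(rmA)} = {ball_in(b2,rmC), ball_in(b3,rmA)}
  ∪ pre   = {ball_in(b2,rmC), ball_in(b3,rmA)} ∪ {robot_in(rmB)}
          = {ball_in(b2,rmC), ball_in(b3,rmA), robot_in(rmB)}

== RESULT ==
["ball_in(b2,rmC)", "ball_in(b3,rmA)", "robot_in(rmB)"]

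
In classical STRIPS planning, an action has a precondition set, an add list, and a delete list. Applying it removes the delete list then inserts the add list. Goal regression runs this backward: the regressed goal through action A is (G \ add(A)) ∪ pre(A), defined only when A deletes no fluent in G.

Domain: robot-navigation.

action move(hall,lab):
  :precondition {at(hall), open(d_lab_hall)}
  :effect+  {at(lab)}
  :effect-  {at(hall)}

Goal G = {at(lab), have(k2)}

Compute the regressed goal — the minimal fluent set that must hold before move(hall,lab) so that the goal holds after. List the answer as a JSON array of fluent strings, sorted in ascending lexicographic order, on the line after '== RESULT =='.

Compute (G \ add) ∪ pre:
  G ∩ del = {}  (empty — regression defined)
  G \ add = {at(lab), have(k2)} \ {at(lab)} = {have(k2)}
  ∪ pre   = {have(k2)} ∪ {at(hall), open(d_lab_hall)}
          = {at(hall), have(k2), open(d_lab_hall)}

== RESULT ==
["at(hall)", "have(k2)", "open(d_lab_hall)"]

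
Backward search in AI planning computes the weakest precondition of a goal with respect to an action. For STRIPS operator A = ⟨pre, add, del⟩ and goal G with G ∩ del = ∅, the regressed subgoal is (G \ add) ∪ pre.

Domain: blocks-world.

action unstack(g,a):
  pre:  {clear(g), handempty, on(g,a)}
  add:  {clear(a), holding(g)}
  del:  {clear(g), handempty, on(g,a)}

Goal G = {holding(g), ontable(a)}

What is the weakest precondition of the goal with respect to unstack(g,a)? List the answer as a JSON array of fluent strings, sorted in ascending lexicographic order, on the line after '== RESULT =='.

Regress:
  G ∩ del = {}  (empty — regression defined)
  G \ add = {holding(g), ontable(a)} \ {clear(a), holding(g)} = {ontable(a)}
  ∪ pre   = {ontable(a)} ∪ {clear(g), handempty, on(g,a)}
          = {clear(g), handempty, on(g,a), ontable(a)}

== RESULT ==
["clear(g)", "handempty", "on(g,a)", "ontable(a)"]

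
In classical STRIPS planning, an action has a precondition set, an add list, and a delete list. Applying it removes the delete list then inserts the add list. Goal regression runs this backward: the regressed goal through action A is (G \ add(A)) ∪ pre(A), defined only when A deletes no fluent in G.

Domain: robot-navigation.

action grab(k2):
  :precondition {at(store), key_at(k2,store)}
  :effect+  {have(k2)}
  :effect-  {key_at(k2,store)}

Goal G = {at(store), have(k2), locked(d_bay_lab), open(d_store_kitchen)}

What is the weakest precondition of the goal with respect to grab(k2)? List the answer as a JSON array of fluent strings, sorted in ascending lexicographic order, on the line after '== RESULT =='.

Regress:
  G ∩ del = {}  (empty — regression defined)
  G \ add = {at(store), have(k2), locked(d_bay_lab), open(d_store_kitchen)} \ {have(k2)} = {at(store), locked(d_bay_lab), open(d_store_kitchen)}
  ∪ pre   = {at(store), locked(d_bay_lab), open(d_store_kitchen)} ∪ {at(store), key_at(k2,store)}
          = {at(store), key_at(k2,store), locked(d_bay_lab), open(d_store_kitchen)}

== RESULT ==
["at(store)", "key_at(k2,store)", "locked(d_bay_lab)", "open(d_store_kitchen)"]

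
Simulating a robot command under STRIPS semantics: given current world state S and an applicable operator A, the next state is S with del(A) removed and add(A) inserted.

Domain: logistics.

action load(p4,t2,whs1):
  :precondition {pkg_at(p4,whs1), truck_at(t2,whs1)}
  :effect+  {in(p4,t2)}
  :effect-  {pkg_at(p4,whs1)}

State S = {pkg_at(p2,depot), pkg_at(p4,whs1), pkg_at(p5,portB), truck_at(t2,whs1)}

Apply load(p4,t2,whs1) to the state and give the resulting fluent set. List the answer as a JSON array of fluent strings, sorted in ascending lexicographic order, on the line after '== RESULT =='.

Progress:
  pre ⊆ S: {pkg_at(p4,whs1), truck_at(t2,whs1)} ⊆ S  — applicable
  S \ del = {pkg_at(p2,depot), pkg_at(p5,portB), truck_at(t2,whs1)}
  ∪ add   = {in(p4,t2), pkg_at(p2,depot), pkg_at(p5,portB), truck_at(t2,whs1)}

== RESULT ==
["in(p4,t2)", "pkg_at(p2,depot)", "pkg_at(p5,portB)", "truck_at(t2,whs1)"]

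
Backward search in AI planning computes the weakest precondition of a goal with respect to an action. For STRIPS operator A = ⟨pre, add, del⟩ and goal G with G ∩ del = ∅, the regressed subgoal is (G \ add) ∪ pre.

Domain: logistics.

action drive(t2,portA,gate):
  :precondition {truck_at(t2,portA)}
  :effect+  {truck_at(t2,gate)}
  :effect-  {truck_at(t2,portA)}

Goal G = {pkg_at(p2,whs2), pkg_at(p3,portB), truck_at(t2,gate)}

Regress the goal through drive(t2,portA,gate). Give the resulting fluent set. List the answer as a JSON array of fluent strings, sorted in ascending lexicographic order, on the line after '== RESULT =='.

Regress:
  G ∩ del = {}  (empty — regression defined)
  G \ add = {pkg_at(p2,whs2), pkg_at(p3,portB), truck_at(t2,gate)} \ {truck_at(t2,gate)} = {pkg_at(p2,whs2), pkg_at(p3,portB)}
  ∪ pre   = {pkg_at(p2,whs2), pkg_at(p3,portB)} ∪ {truck_at(t2,portA)}
          = {pkg_at(p2,whs2), pkg_at(p3,portB), truck_at(t2,portA)}

== RESULT ==
["pkg_at(p2,whs2)", "pkg_at(p3,portB)", "truck_at(t2,portA)"]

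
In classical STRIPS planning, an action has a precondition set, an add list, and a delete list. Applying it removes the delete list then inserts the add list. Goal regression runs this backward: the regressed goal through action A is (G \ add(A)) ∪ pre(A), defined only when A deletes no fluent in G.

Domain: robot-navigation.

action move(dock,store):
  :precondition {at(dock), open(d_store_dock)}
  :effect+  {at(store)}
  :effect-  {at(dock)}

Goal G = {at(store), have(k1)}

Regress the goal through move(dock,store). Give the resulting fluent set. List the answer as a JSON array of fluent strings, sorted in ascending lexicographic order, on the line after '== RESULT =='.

Regress:
  G ∩ del = {}  (empty — regression defined)
  G \ add = {at(store), have(k1)} \ {at(store)} = {have(k1)}
  ∪ pre   = {have(k1)} ∪ {at(dock), open(d_store_dock)}
          = {at(dock), have(k1), open(d_store_dock)}

== RESULT ==
["at(dock)", "have(k1)", "open(d_store_dock)"]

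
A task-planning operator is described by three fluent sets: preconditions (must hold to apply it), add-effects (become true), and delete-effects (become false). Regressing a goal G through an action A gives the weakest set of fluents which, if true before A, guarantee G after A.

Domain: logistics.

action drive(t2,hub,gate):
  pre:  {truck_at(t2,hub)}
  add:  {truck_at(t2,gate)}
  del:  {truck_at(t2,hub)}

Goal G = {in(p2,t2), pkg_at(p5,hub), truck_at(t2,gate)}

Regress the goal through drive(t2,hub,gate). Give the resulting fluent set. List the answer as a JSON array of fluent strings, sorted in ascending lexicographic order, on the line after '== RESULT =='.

Compute (G \ add) ∪ pre:
  G ∩ del = {}  (empty — regression defined)
  G \ add = {in(p2,t2), pkg_at(p5,hub), truck_at(t2,gate)} \ {truck_at(t2,gate)} = {in(p2,t2), pkg_at(p5,hub)}
  ∪ pre   = {in(p2,t2), pkg_at(p5,hub)} ∪ {truck_at(t2,hub)}
          = {in(p2,t2), pkg_at(p5,hub), truck_at(t2,hub)}

== RESULT ==
["in(p2,t2)", "pkg_at(p5,hub)", "truck_at(t2,hub)"]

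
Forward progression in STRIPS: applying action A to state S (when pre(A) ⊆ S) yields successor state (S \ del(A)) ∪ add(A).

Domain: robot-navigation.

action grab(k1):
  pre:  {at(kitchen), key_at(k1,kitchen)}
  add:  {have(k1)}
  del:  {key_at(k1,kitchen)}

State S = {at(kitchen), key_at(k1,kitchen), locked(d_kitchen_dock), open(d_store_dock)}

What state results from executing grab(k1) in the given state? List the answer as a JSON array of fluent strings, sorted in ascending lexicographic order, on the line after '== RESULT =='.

Progress:
  pre ⊆ S: {at(kitchen), key_at(k1,kitchen)} ⊆ S  — applicable
  S \ del = {at(kitchen), locked(d_kitchen_dock), open(d_store_dock)}
  ∪ add   = {at(kitchen), have(k1), locked(d_kitchen_dock), open(d_store_dock)}

== RESULT ==
["at(kitchen)", "have(k1)", "locked(d_kitchen_dock)", "open(d_store_dock)"]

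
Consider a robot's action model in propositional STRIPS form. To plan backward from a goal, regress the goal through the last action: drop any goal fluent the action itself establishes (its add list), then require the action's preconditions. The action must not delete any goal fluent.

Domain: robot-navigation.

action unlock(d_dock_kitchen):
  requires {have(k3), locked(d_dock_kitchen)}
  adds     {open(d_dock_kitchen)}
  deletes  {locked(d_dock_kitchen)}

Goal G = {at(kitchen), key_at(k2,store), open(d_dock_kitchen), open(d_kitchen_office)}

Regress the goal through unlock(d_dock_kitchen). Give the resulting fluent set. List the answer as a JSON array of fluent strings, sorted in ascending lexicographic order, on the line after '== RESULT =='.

Compute (G \ add) ∪ pre:
  G ∩ del = {}  (empty — regression defined)
  G \ add = {at(kitchen), key_at(k2,store), open(d_dock_kitchen), open(d_kitchen_office)} \ {open(d_dock_kitchen)} = {at(kitchen), key_at(k2,store), open(d_kitchen_office)}
  ∪ pre   = {at(kitchen), key_at(k2,store), open(d_kitchen_office)} ∪ {have(k3), locked(d_dock_kitchen)}
          = {at(kitchen), have(k3), key_at(k2,store), locked(d_dock_kitchen), open(d_kitchen_office)}

== RESULT ==
["at(kitchen)", "have(k3)", "key_at(k2,store)", "locked(d_dock_kitchen)", "open(d_kitchen_office)"]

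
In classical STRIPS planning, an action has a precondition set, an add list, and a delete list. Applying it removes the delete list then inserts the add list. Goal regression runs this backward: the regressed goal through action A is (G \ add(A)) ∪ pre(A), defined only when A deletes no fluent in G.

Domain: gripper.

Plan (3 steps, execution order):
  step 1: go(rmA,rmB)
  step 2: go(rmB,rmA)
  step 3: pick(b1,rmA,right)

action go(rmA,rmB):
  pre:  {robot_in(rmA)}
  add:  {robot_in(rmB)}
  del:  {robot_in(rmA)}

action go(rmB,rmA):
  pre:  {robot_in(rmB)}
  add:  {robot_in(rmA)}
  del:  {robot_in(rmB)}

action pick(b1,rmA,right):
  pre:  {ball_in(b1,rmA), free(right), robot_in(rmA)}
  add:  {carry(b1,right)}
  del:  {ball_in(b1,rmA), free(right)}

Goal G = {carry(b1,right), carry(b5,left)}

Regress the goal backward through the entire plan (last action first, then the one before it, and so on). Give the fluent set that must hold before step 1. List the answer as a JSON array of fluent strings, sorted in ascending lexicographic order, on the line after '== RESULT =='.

Regress step by step:
  through step 3 (pick(b1,rmA,right)): drop {carry(b1,right)}, keep {carry(b5,left)}, require {ball_in(b1,rmA), free(right), robot_in(rmA)}
    → {ball_in(b1,rmA), carry(b5,left), free(right), robot_in(rmA)}
  through step 2 (go(rmB,rmA)): drop {robot_in(rmA)}, keep {ball_in(b1,rmA), carry(b5,left), free(right)}, require {robot_in(rmB)}
    → {ball_in(b1,rmA), carry(b5,left), free(right), robot_in(rmB)}
  through step 1 (go(rmA,rmB)): drop {robot_in(rmB)}, keep {ball_in(b1,rmA), carry(b5,left), free(right)}, require {robot_in(rmA)}
    → {ball_in(b1,rmA), carry(b5,left), free(right), robot_in(rmA)}

== RESULT ==
["ball_in(b1,rmA)", "carry(b5,left)", "free(right)", "robot_in(rmA)"]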